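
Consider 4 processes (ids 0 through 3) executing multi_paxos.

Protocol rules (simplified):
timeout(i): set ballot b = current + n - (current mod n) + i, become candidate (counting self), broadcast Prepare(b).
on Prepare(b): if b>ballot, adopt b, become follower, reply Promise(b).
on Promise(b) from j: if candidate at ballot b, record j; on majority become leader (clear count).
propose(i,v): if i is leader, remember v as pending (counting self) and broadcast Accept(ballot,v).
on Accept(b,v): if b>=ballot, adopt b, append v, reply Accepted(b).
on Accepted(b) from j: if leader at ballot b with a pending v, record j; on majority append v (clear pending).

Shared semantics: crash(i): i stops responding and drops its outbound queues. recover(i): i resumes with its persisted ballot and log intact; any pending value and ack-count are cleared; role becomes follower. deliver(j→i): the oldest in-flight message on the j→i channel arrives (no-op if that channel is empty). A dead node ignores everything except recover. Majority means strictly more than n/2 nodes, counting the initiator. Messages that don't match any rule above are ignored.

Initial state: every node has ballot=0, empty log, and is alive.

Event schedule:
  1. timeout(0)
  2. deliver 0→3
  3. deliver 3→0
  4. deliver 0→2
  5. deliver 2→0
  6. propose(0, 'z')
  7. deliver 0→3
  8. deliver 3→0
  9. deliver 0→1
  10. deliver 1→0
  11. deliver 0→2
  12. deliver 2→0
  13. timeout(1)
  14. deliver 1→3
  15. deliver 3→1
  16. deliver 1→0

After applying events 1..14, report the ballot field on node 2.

4

[1] timeout(0) → N0(cand b4 [-])
[2] deliver 0→3 → N3(foll b4 [-])
[3] deliver 3→0 → ∅
[4] deliver 0→2 → N2(foll b4 [-])
[5] deliver 2→0 → N0(lead b4 [-])
[6] propose(0,'z') → ∅
[7] deliver 0→3 → N3(foll b4 [z])
[8] deliver 3→0 → ∅
[9] deliver 0→1 → N1(foll b4 [-])
[10] deliver 1→0 → ∅
[11] deliver 0→2 → N2(foll b4 [z])
[12] deliver 2→0 → N0(lead b4 [z])
[13] timeout(1) → N1(cand b9 [-])
[14] deliver 1→3 → N3(foll b9 [z])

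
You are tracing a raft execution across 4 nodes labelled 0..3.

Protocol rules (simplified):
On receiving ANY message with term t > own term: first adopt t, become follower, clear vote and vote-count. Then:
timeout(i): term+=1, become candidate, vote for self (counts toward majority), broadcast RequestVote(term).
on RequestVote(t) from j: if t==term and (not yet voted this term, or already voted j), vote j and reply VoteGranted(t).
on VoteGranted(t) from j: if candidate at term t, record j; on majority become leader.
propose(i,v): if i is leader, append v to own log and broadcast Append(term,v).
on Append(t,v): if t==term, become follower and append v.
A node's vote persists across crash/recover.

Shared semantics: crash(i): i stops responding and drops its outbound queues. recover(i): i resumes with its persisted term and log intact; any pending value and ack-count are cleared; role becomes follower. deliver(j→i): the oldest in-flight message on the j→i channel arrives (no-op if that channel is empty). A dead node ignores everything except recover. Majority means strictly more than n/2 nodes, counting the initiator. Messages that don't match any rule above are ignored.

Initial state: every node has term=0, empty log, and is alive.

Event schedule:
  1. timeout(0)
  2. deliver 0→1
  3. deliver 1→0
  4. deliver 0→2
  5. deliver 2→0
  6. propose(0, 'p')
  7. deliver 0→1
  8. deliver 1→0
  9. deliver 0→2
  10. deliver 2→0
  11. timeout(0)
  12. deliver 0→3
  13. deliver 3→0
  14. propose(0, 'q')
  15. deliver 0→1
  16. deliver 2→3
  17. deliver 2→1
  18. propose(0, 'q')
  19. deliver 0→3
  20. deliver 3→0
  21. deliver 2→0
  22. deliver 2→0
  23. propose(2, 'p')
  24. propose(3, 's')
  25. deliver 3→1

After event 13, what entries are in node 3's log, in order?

empty

e1 timeout(0): 0[cand,t=1,-]
e2 deliver 0→1: 1[foll,t=1,-]
e3 deliver 1→0: ·
e4 deliver 0→2: 2[foll,t=1,-]
e5 deliver 2→0: 0[lead,t=1,-]
e6 propose(0,'p'): 0[lead,t=1,p]
e7 deliver 0→1: 1[foll,t=1,p]
e8 deliver 1→0: ·
e9 deliver 0→2: 2[foll,t=1,p]
e10 deliver 2→0: ·
e11 timeout(0): 0[cand,t=2,p]
e12 deliver 0→3: 3[foll,t=1,-]
e13 deliver 3→0: ·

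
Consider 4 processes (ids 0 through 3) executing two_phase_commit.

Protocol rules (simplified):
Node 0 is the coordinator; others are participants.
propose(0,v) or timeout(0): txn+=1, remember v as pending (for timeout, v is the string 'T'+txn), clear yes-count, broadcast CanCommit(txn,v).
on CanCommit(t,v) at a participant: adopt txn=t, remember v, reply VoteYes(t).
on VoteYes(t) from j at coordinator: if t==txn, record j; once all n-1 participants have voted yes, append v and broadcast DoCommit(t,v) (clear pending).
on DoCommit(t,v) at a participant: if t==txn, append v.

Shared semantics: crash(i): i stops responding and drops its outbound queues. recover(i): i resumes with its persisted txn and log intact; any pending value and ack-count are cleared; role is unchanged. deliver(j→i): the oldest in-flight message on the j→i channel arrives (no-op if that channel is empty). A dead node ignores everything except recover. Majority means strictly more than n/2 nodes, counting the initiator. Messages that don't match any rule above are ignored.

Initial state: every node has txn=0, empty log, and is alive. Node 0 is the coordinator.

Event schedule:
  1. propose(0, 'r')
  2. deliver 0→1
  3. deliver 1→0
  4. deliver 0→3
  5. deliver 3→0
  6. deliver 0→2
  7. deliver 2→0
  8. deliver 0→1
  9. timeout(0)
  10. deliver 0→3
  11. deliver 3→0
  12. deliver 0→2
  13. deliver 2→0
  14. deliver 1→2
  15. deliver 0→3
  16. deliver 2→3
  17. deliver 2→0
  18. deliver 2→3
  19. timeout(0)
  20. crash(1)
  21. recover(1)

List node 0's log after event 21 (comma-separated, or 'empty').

step 1 propose(0,'r'): 0={coor,t=1,log=-}
step 2 deliver 0→1: 1={part,t=1,log=-}
step 3 deliver 1→0: —
step 4 deliver 0→3: 3={part,t=1,log=-}
step 5 deliver 3→0: —
step 6 deliver 0→2: 2={part,t=1,log=-}
step 7 deliver 2→0: 0={coor,t=1,log=r}
step 8 deliver 0→1: 1={part,t=1,log=r}
step 9 timeout(0): 0={coor,t=2,log=r}
step 10 deliver 0→3: 3={part,t=1,log=r}
step 11 deliver 3→0: —
step 12 deliver 0→2: 2={part,t=1,log=r}
step 13 deliver 2→0: —
step 14 deliver 1→2: —
step 15 deliver 0→3: 3={part,t=2,log=r}
step 16 deliver 2→3: —
step 17 deliver 2→0: —
step 18 deliver 2→3: —
step 19 timeout(0): 0={coor,t=3,log=r}
step 20 crash(1): 1={✗part,t=1,log=r}
step 21 recover(1): 1={part,t=1,log=r}

r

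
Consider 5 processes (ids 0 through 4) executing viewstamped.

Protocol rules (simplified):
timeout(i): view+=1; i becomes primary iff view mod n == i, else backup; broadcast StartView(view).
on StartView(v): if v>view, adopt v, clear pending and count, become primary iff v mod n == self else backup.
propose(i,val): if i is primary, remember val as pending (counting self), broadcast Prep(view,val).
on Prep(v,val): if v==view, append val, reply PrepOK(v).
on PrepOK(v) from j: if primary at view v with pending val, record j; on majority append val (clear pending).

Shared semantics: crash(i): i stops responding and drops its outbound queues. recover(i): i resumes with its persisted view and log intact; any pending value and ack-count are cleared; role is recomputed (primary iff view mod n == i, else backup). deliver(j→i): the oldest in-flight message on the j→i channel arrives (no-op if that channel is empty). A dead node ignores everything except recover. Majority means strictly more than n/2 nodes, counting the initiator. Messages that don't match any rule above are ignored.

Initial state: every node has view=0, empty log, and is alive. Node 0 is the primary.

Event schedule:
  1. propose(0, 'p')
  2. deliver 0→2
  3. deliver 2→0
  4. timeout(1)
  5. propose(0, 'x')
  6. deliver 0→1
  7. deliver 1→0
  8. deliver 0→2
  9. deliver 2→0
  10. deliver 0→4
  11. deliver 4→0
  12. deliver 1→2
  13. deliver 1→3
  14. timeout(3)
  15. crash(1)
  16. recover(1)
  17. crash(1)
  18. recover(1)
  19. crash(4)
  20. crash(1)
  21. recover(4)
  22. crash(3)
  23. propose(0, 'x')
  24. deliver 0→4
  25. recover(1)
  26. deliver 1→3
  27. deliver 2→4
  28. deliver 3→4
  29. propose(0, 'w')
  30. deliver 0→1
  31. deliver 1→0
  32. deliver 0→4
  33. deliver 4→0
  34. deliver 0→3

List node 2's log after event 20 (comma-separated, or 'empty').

p,x

after 1 — propose(0,'p'): ·
after 2 — deliver 0→2: n2:back/v0/[p]
after 3 — deliver 2→0: ·
after 4 — timeout(1): n1:prim/v1/[-]
after 5 — propose(0,'x'): ·
after 6 — deliver 0→1: ·
after 7 — deliver 1→0: n0:back/v1/[-]
after 8 — deliver 0→2: n2:back/v0/[p,x]
after 9 — deliver 2→0: ·
after 10 — deliver 0→4: n4:back/v0/[p]
after 11 — deliver 4→0: ·
after 12 — deliver 1→2: n2:back/v1/[p,x]
after 13 — deliver 1→3: n3:back/v1/[-]
after 14 — timeout(3): n3:back/v2/[-]
after 15 — crash(1): n1:✗prim/v1/[-]
after 16 — recover(1): n1:prim/v1/[-]
after 17 — crash(1): n1:✗prim/v1/[-]
after 18 — recover(1): n1:prim/v1/[-]
after 19 — crash(4): n4:✗back/v0/[p]
after 20 — crash(1): n1:✗prim/v1/[-]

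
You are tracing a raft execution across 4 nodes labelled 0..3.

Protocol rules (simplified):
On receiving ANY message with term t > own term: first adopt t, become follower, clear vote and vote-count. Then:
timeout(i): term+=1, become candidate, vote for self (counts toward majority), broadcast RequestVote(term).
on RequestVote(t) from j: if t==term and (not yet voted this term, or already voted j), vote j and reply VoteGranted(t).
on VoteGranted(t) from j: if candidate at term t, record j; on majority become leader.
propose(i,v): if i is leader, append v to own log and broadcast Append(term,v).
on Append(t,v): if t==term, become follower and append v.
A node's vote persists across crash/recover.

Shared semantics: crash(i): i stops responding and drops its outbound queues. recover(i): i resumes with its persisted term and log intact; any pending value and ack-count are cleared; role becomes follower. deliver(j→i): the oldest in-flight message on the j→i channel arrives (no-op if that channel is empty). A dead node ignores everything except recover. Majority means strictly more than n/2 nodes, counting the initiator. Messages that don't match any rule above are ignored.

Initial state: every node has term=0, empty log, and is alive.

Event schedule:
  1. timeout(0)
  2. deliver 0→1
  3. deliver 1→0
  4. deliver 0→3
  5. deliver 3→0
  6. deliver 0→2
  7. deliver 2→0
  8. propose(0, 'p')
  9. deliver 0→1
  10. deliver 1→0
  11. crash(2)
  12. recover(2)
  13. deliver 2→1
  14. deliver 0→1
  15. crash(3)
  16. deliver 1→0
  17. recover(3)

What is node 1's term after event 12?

1

step 1 timeout(0): 0={cand,t=1,log=-}
step 2 deliver 0→1: 1={foll,t=1,log=-}
step 3 deliver 1→0: —
step 4 deliver 0→3: 3={foll,t=1,log=-}
step 5 deliver 3→0: 0={lead,t=1,log=-}
step 6 deliver 0→2: 2={foll,t=1,log=-}
step 7 deliver 2→0: —
step 8 propose(0,'p'): 0={lead,t=1,log=p}
step 9 deliver 0→1: 1={foll,t=1,log=p}
step 10 deliver 1→0: —
step 11 crash(2): 2={✗foll,t=1,log=-}
step 12 recover(2): 2={foll,t=1,log=-}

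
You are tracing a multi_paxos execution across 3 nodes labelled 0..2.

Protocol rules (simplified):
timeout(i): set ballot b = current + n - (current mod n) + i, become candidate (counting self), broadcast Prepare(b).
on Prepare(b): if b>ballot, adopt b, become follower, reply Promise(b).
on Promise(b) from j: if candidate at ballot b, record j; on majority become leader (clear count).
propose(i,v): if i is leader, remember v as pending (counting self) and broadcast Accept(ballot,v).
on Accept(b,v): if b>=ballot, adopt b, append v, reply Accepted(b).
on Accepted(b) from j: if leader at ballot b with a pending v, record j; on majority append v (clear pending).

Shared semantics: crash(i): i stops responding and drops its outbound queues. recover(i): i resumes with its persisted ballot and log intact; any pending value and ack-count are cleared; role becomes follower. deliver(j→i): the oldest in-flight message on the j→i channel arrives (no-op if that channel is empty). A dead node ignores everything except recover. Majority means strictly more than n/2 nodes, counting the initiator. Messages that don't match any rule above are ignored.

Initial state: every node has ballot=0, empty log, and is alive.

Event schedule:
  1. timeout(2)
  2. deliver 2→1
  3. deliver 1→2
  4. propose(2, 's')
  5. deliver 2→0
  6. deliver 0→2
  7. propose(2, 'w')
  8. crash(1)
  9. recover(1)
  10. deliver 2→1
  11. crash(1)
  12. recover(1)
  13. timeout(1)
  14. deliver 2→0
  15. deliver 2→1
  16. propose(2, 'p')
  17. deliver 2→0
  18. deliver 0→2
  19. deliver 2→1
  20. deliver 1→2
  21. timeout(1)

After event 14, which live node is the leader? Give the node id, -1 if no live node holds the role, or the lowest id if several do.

2

after 1 — timeout(2): n2:cand/b5/[-]
after 2 — deliver 2→1: n1:foll/b5/[-]
after 3 — deliver 1→2: n2:lead/b5/[-]
after 4 — propose(2,'s'): ·
after 5 — deliver 2→0: n0:foll/b5/[-]
after 6 — deliver 0→2: ·
after 7 — propose(2,'w'): ·
after 8 — crash(1): n1:✗foll/b5/[-]
after 9 — recover(1): n1:foll/b5/[-]
after 10 — deliver 2→1: n1:foll/b5/[s]
after 11 — crash(1): n1:✗foll/b5/[s]
after 12 — recover(1): n1:foll/b5/[s]
after 13 — timeout(1): n1:cand/b7/[s]
after 14 — deliver 2→0: n0:foll/b5/[s]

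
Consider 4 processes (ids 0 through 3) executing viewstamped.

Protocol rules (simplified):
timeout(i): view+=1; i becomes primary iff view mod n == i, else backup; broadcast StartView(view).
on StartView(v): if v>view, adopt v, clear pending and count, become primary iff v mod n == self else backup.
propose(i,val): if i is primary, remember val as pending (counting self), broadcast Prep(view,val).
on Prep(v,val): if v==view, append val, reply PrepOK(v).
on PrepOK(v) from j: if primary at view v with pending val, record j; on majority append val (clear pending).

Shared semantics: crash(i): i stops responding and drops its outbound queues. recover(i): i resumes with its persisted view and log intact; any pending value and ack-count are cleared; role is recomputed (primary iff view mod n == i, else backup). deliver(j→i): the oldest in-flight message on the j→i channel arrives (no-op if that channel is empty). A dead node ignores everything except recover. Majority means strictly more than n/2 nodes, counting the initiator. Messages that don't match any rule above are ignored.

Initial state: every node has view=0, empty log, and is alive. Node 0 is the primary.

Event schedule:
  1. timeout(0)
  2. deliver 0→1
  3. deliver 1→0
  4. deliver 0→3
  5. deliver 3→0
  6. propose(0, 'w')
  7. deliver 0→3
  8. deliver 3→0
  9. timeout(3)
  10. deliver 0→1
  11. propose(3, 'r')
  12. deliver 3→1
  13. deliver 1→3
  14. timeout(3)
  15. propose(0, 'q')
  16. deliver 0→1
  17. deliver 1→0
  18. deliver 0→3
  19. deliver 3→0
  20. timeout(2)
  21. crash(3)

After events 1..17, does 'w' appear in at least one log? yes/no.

no

step 1 timeout(0): 0={back,v=1,log=-}
step 2 deliver 0→1: 1={prim,v=1,log=-}
step 3 deliver 1→0: —
step 4 deliver 0→3: 3={back,v=1,log=-}
step 5 deliver 3→0: —
step 6 propose(0,'w'): —
step 7 deliver 0→3: —
step 8 deliver 3→0: —
step 9 timeout(3): 3={back,v=2,log=-}
step 10 deliver 0→1: —
step 11 propose(3,'r'): —
step 12 deliver 3→1: 1={back,v=2,log=-}
step 13 deliver 1→3: —
step 14 timeout(3): 3={prim,v=3,log=-}
step 15 propose(0,'q'): —
step 16 deliver 0→1: —
step 17 deliver 1→0: —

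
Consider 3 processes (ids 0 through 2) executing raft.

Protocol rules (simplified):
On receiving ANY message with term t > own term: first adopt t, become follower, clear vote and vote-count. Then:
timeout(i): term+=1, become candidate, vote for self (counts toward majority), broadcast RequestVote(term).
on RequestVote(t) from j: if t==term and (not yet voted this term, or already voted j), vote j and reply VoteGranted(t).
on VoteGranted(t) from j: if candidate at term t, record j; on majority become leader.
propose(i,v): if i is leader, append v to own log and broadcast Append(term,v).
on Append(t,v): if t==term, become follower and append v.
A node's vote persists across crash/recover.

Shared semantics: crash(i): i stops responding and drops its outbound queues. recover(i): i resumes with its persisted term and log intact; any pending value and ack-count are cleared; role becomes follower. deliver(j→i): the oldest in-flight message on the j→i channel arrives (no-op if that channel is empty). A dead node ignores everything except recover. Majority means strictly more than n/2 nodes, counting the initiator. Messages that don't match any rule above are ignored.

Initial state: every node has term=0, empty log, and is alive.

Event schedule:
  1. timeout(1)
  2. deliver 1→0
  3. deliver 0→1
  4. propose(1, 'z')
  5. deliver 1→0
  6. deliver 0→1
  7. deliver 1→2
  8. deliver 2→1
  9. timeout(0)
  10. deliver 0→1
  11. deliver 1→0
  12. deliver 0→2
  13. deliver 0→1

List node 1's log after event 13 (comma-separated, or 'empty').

1. timeout(1):  <1:cand t1 ->
2. deliver 1→0:  <0:foll t1 ->
3. deliver 0→1:  <1:lead t1 ->
4. propose(1,'z'):  <1:lead t1 z>
5. deliver 1→0:  <0:foll t1 z>
6. deliver 0→1:  nop
7. deliver 1→2:  <2:foll t1 ->
8. deliver 2→1:  nop
9. timeout(0):  <0:cand t2 z>
10. deliver 0→1:  <1:foll t2 z>
11. deliver 1→0:  <0:lead t2 z>
12. deliver 0→2:  <2:foll t2 ->
13. deliver 0→1:  nop

z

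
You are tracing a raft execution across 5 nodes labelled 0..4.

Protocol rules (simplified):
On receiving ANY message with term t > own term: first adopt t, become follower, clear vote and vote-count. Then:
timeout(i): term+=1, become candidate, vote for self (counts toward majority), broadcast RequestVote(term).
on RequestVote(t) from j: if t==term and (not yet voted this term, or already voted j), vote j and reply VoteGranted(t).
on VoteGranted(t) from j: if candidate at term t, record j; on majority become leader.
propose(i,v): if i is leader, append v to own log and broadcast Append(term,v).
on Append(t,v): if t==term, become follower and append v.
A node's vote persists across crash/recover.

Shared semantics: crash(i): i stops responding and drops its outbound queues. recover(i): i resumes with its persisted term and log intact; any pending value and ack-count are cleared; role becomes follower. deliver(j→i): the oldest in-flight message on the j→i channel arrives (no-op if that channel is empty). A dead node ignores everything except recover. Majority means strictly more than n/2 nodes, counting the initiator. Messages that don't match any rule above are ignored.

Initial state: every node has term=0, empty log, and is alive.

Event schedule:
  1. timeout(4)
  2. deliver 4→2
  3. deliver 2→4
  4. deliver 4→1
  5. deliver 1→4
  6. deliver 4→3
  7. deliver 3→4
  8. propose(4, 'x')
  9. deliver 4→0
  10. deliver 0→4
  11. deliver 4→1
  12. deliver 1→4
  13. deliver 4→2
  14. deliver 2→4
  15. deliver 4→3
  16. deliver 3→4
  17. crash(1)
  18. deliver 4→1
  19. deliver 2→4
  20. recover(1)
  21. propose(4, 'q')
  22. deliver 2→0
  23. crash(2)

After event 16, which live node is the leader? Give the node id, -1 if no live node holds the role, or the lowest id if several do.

after 1 — timeout(4): n4:cand/t1/[-]
after 2 — deliver 4→2: n2:foll/t1/[-]
after 3 — deliver 2→4: ·
after 4 — deliver 4→1: n1:foll/t1/[-]
after 5 — deliver 1→4: n4:lead/t1/[-]
after 6 — deliver 4→3: n3:foll/t1/[-]
after 7 — deliver 3→4: ·
after 8 — propose(4,'x'): n4:lead/t1/[x]
after 9 — deliver 4→0: n0:foll/t1/[-]
after 10 — deliver 0→4: ·
after 11 — deliver 4→1: n1:foll/t1/[x]
after 12 — deliver 1→4: ·
after 13 — deliver 4→2: n2:foll/t1/[x]
after 14 — deliver 2→4: ·
after 15 — deliver 4→3: n3:foll/t1/[x]
after 16 — deliver 3→4: ·

4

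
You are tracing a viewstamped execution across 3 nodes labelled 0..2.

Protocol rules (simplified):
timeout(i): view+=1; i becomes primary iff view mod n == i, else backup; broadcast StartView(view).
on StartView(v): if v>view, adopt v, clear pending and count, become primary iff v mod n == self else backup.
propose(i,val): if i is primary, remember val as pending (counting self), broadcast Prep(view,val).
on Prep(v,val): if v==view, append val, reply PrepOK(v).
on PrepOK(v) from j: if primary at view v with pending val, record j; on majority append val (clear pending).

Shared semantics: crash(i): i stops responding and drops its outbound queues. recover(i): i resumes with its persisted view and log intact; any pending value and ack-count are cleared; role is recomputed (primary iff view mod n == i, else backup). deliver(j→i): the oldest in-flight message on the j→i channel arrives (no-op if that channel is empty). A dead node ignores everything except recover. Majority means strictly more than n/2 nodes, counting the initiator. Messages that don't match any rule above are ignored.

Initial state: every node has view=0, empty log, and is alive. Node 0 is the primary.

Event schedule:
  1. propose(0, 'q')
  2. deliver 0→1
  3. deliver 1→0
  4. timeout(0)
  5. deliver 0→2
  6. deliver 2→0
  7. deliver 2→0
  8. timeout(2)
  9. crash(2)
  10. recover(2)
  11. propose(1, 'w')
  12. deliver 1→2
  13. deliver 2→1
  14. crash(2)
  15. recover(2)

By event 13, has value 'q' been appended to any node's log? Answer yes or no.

[1] propose(0,'q') → ∅
[2] deliver 0→1 → N1(back v0 [q])
[3] deliver 1→0 → N0(prim v0 [q])
[4] timeout(0) → N0(back v1 [q])
[5] deliver 0→2 → N2(back v0 [q])
[6] deliver 2→0 → ∅
[7] deliver 2→0 → ∅
[8] timeout(2) → N2(back v1 [q])
[9] crash(2) → N2(✗back v1 [q])
[10] recover(2) → N2(back v1 [q])
[11] propose(1,'w') → ∅
[12] deliver 1→2 → ∅
[13] deliver 2→1 → ∅

yes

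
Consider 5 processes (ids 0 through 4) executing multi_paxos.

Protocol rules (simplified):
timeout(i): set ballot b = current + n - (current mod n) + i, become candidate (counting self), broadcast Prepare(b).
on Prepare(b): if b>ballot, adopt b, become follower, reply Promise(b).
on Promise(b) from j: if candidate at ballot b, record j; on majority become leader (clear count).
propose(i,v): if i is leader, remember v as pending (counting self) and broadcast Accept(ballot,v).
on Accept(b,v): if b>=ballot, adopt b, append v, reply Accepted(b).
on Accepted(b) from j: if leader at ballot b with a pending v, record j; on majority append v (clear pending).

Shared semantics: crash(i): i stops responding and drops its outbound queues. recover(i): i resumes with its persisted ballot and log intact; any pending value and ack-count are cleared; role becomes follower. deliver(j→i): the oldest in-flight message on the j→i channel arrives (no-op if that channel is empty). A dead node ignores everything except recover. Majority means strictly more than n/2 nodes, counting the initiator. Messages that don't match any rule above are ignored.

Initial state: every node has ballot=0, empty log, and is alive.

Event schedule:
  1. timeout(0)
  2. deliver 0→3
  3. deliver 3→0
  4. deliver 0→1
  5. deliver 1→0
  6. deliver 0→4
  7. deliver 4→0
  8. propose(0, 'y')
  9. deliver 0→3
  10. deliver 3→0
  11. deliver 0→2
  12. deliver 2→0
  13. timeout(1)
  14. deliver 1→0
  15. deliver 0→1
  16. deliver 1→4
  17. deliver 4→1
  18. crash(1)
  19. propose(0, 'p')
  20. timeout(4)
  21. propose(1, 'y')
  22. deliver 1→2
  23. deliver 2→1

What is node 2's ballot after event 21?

5

e1 timeout(0): 0[cand,b=5,-]
e2 deliver 0→3: 3[foll,b=5,-]
e3 deliver 3→0: ·
e4 deliver 0→1: 1[foll,b=5,-]
e5 deliver 1→0: 0[lead,b=5,-]
e6 deliver 0→4: 4[foll,b=5,-]
e7 deliver 4→0: ·
e8 propose(0,'y'): ·
e9 deliver 0→3: 3[foll,b=5,y]
e10 deliver 3→0: ·
e11 deliver 0→2: 2[foll,b=5,-]
e12 deliver 2→0: ·
e13 timeout(1): 1[cand,b=11,-]
e14 deliver 1→0: 0[foll,b=11,-]
e15 deliver 0→1: ·
e16 deliver 1→4: 4[foll,b=11,-]
e17 deliver 4→1: ·
e18 crash(1): 1[✗cand,b=11,-]
e19 propose(0,'p'): ·
e20 timeout(4): 4[cand,b=19,-]
e21 propose(1,'y'): ·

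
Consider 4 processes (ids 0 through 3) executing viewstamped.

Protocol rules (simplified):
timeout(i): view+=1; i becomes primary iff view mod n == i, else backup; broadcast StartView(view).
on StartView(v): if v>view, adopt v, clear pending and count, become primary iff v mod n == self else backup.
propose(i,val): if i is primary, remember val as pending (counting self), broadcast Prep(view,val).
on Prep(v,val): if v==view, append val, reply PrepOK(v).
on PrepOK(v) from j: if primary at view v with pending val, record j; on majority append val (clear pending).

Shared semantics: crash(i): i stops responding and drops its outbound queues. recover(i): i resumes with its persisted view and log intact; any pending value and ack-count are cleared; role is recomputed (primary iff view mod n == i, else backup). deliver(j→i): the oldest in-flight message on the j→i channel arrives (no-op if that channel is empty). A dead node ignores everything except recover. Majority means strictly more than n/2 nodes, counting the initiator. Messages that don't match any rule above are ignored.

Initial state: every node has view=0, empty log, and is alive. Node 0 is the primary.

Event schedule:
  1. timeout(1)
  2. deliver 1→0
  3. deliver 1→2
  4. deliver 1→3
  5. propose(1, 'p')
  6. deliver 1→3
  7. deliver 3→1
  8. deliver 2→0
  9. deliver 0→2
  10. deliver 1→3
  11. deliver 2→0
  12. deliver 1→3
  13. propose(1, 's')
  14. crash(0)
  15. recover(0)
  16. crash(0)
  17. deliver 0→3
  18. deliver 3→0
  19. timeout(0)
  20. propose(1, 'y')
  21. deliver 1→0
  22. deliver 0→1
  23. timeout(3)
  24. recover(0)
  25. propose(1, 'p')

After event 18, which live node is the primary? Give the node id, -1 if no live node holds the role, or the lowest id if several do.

e1 timeout(1): 1[prim,v=1,-]
e2 deliver 1→0: 0[back,v=1,-]
e3 deliver 1→2: 2[back,v=1,-]
e4 deliver 1→3: 3[back,v=1,-]
e5 propose(1,'p'): ·
e6 deliver 1→3: 3[back,v=1,p]
e7 deliver 3→1: ·
e8 deliver 2→0: ·
e9 deliver 0→2: ·
e10 deliver 1→3: ·
e11 deliver 2→0: ·
e12 deliver 1→3: ·
e13 propose(1,'s'): ·
e14 crash(0): 0[✗back,v=1,-]
e15 recover(0): 0[back,v=1,-]
e16 crash(0): 0[✗back,v=1,-]
e17 deliver 0→3: ·
e18 deliver 3→0: ·

1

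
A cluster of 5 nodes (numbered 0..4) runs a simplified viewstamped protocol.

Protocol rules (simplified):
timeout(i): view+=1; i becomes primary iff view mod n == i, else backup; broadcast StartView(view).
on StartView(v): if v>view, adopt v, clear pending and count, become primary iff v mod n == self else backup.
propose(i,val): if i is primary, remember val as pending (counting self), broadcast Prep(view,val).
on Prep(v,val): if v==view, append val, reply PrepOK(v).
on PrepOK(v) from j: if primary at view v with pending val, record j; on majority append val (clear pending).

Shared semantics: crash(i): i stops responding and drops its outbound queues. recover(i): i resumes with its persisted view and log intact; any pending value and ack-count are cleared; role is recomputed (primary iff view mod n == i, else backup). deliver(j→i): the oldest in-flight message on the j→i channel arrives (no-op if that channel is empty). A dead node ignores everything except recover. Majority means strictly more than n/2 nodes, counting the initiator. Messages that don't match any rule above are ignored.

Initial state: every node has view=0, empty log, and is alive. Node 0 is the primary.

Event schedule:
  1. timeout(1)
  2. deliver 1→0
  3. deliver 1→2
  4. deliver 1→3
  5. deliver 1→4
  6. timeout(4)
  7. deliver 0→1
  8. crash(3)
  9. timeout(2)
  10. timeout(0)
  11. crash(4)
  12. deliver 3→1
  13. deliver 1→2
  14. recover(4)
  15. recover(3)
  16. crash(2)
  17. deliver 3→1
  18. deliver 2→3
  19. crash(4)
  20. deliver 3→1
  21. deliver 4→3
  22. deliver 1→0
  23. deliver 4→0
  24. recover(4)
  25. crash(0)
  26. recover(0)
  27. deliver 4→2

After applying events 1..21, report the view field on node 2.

2

step 1 timeout(1): 1={prim,v=1,log=-}
step 2 deliver 1→0: 0={back,v=1,log=-}
step 3 deliver 1→2: 2={back,v=1,log=-}
step 4 deliver 1→3: 3={back,v=1,log=-}
step 5 deliver 1→4: 4={back,v=1,log=-}
step 6 timeout(4): 4={back,v=2,log=-}
step 7 deliver 0→1: —
step 8 crash(3): 3={✗back,v=1,log=-}
step 9 timeout(2): 2={prim,v=2,log=-}
step 10 timeout(0): 0={back,v=2,log=-}
step 11 crash(4): 4={✗back,v=2,log=-}
step 12 deliver 3→1: —
step 13 deliver 1→2: —
step 14 recover(4): 4={back,v=2,log=-}
step 15 recover(3): 3={back,v=1,log=-}
step 16 crash(2): 2={✗prim,v=2,log=-}
step 17 deliver 3→1: —
step 18 deliver 2→3: —
step 19 crash(4): 4={✗back,v=2,log=-}
step 20 deliver 3→1: —
step 21 deliver 4→3: —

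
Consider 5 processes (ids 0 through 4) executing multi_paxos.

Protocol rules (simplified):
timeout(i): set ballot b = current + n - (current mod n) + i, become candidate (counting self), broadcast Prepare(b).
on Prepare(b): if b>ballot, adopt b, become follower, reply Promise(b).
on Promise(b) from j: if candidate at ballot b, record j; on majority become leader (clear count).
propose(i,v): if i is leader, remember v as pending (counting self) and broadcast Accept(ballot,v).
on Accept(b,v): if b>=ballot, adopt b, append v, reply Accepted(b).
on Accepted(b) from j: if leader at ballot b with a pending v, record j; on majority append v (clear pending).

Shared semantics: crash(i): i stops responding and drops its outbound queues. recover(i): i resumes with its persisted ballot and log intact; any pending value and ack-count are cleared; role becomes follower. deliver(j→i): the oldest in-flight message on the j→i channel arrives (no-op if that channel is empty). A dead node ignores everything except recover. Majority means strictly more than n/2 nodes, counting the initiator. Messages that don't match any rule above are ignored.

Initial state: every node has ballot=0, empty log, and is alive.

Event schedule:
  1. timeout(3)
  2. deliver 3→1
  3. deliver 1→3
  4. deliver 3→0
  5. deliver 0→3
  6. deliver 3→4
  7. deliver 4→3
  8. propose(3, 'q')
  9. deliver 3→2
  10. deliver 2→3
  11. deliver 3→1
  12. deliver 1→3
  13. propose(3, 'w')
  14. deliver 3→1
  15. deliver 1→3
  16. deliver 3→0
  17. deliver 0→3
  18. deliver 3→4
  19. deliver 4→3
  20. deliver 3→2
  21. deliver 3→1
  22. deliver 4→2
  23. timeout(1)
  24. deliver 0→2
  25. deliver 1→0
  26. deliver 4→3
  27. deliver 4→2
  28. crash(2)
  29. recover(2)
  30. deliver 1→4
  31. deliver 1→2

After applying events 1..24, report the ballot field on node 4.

1. timeout(3):  <3:cand b8 ->
2. deliver 3→1:  <1:foll b8 ->
3. deliver 1→3:  nop
4. deliver 3→0:  <0:foll b8 ->
5. deliver 0→3:  <3:lead b8 ->
6. deliver 3→4:  <4:foll b8 ->
7. deliver 4→3:  nop
8. propose(3,'q'):  nop
9. deliver 3→2:  <2:foll b8 ->
10. deliver 2→3:  nop
11. deliver 3→1:  <1:foll b8 q>
12. deliver 1→3:  nop
13. propose(3,'w'):  nop
14. deliver 3→1:  <1:foll b8 q,w>
15. deliver 1→3:  nop
16. deliver 3→0:  <0:foll b8 q>
17. deliver 0→3:  <3:lead b8 w>
18. deliver 3→4:  <4:foll b8 q>
19. deliver 4→3:  nop
20. deliver 3→2:  <2:foll b8 q>
21. deliver 3→1:  nop
22. deliver 4→2:  nop
23. timeout(1):  <1:cand b11 q,w>
24. deliver 0→2:  nop

8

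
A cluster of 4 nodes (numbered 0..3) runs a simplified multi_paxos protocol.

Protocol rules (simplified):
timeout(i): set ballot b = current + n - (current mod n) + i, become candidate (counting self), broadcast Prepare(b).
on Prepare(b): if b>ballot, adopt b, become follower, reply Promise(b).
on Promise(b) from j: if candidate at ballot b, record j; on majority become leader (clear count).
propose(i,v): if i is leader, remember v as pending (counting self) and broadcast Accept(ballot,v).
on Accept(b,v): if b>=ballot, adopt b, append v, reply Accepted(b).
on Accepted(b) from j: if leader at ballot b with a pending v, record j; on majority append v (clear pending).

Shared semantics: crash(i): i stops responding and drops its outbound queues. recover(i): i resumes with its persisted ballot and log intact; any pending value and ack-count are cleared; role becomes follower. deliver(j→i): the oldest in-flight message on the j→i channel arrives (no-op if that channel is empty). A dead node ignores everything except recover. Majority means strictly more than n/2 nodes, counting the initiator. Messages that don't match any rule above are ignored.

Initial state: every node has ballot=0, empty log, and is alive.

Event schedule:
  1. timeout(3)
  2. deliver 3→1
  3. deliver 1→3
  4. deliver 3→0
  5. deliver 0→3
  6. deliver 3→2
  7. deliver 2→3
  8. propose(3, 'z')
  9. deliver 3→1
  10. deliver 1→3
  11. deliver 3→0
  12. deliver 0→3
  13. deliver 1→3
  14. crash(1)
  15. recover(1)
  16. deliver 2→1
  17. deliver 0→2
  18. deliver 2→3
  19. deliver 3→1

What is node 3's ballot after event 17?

[1] timeout(3) → N3(cand b7 [-])
[2] deliver 3→1 → N1(foll b7 [-])
[3] deliver 1→3 → ∅
[4] deliver 3→0 → N0(foll b7 [-])
[5] deliver 0→3 → N3(lead b7 [-])
[6] deliver 3→2 → N2(foll b7 [-])
[7] deliver 2→3 → ∅
[8] propose(3,'z') → ∅
[9] deliver 3→1 → N1(foll b7 [z])
[10] deliver 1→3 → ∅
[11] deliver 3→0 → N0(foll b7 [z])
[12] deliver 0→3 → N3(lead b7 [z])
[13] deliver 1→3 → ∅
[14] crash(1) → N1(✗foll b7 [z])
[15] recover(1) → N1(foll b7 [z])
[16] deliver 2→1 → ∅
[17] deliver 0→2 → ∅

7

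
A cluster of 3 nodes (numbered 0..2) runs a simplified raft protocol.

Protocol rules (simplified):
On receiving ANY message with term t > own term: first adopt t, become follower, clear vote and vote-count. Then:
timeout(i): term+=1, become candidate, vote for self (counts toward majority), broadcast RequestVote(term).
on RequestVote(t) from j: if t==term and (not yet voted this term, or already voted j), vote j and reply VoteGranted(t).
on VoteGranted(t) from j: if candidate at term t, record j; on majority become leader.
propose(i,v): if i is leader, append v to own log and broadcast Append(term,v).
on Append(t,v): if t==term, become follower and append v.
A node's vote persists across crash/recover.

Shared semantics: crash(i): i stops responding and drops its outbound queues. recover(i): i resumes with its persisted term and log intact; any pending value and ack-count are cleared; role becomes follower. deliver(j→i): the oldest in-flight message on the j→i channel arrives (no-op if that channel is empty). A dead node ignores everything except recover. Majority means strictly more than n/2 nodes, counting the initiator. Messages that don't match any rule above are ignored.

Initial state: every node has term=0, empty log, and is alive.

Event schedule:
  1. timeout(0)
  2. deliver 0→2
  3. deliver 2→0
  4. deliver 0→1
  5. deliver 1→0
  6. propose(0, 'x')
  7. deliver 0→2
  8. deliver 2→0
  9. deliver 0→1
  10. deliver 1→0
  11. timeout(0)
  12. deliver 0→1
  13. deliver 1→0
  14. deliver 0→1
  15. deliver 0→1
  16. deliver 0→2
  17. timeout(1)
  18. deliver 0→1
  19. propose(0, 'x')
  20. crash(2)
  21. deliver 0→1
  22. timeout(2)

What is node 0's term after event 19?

after 1 — timeout(0): n0:cand/t1/[-]
after 2 — deliver 0→2: n2:foll/t1/[-]
after 3 — deliver 2→0: n0:lead/t1/[-]
after 4 — deliver 0→1: n1:foll/t1/[-]
after 5 — deliver 1→0: ·
after 6 — propose(0,'x'): n0:lead/t1/[x]
after 7 — deliver 0→2: n2:foll/t1/[x]
after 8 — deliver 2→0: ·
after 9 — deliver 0→1: n1:foll/t1/[x]
after 10 — deliver 1→0: ·
after 11 — timeout(0): n0:cand/t2/[x]
after 12 — deliver 0→1: n1:foll/t2/[x]
after 13 — deliver 1→0: n0:lead/t2/[x]
after 14 — deliver 0→1: ·
after 15 — deliver 0→1: ·
after 16 — deliver 0→2: n2:foll/t2/[x]
after 17 — timeout(1): n1:cand/t3/[x]
after 18 — deliver 0→1: ·
after 19 — propose(0,'x'): n0:lead/t2/[x,x]

2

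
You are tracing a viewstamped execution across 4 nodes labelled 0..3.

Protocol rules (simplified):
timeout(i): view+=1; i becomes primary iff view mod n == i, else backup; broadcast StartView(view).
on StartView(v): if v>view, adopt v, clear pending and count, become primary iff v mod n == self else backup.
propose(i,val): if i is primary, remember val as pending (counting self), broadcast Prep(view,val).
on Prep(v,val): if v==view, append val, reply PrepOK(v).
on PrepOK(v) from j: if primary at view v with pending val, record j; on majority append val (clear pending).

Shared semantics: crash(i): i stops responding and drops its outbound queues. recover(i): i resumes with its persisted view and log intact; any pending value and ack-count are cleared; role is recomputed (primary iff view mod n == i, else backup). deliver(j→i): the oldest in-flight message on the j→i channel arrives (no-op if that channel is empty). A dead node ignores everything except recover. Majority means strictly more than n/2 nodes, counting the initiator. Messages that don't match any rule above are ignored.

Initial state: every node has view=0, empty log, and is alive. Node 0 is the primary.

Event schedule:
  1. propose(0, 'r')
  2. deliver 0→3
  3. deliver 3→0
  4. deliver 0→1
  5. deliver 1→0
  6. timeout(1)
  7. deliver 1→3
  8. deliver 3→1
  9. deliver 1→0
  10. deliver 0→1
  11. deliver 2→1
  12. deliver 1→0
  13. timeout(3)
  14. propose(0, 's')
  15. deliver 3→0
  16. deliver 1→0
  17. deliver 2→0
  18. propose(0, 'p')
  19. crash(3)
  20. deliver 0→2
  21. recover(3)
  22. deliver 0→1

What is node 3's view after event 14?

2

after 1 — propose(0,'r'): ·
after 2 — deliver 0→3: n3:back/v0/[r]
after 3 — deliver 3→0: ·
after 4 — deliver 0→1: n1:back/v0/[r]
after 5 — deliver 1→0: n0:prim/v0/[r]
after 6 — timeout(1): n1:prim/v1/[r]
after 7 — deliver 1→3: n3:back/v1/[r]
after 8 — deliver 3→1: ·
after 9 — deliver 1→0: n0:back/v1/[r]
after 10 — deliver 0→1: ·
after 11 — deliver 2→1: ·
after 12 — deliver 1→0: ·
after 13 — timeout(3): n3:back/v2/[r]
after 14 — propose(0,'s'): ·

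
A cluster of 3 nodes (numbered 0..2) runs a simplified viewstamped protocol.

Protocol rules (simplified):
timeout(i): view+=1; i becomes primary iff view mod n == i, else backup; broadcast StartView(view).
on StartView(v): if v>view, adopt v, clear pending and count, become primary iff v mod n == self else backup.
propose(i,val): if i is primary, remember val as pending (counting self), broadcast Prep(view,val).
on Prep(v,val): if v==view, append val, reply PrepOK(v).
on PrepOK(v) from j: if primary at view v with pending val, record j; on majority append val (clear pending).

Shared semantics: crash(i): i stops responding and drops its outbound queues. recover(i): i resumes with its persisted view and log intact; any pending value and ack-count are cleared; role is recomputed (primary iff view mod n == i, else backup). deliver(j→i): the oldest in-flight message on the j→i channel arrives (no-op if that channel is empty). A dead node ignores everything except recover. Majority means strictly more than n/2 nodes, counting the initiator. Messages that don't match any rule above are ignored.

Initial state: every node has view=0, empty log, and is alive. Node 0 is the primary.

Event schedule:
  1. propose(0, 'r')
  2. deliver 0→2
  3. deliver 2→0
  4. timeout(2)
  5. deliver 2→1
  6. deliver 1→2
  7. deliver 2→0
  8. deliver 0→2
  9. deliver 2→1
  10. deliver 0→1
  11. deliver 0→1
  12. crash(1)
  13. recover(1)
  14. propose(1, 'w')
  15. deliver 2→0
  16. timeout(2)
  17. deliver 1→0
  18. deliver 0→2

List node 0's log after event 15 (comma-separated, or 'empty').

r

e1 propose(0,'r'): ·
e2 deliver 0→2: 2[back,v=0,r]
e3 deliver 2→0: 0[prim,v=0,r]
e4 timeout(2): 2[back,v=1,r]
e5 deliver 2→1: 1[prim,v=1,-]
e6 deliver 1→2: ·
e7 deliver 2→0: 0[back,v=1,r]
e8 deliver 0→2: ·
e9 deliver 2→1: ·
e10 deliver 0→1: ·
e11 deliver 0→1: ·
e12 crash(1): 1[✗prim,v=1,-]
e13 recover(1): 1[prim,v=1,-]
e14 propose(1,'w'): ·
e15 deliver 2→0: ·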